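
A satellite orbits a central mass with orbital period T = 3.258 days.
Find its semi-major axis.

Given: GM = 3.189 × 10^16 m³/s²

Convert to SI: T = 3.258 days = 281491 s.
Invert Kepler's third law: a = (GM · T² / (4π²))^(1/3).
Substituting T = 281491 s and GM = 3.189e+16 m³/s²:
a = (3.189e+16 · (281491)² / (4π²))^(1/3) m
a ≈ 4e+08 m = 400 Mm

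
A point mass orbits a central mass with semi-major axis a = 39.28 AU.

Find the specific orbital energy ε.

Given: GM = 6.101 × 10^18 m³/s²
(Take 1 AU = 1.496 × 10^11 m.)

Convert to SI: a = 39.28 AU = 5.87629e+12 m.
ε = −GM / (2a).
ε = −6.101e+18 / (2 · 5.87629e+12) J/kg ≈ -5.191e+05 J/kg = -519.1 kJ/kg.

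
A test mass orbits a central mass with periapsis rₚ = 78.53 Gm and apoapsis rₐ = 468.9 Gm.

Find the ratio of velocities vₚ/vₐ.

Convert to SI: rₚ = 78.53 Gm = 7.853e+10 m; rₐ = 468.9 Gm = 4.689e+11 m.
Conservation of angular momentum gives rₚvₚ = rₐvₐ, so vₚ/vₐ = rₐ/rₚ.
vₚ/vₐ = 4.689e+11 / 7.853e+10 ≈ 5.971.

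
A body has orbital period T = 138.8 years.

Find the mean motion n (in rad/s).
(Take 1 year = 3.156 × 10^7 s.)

Convert to SI: T = 138.8 years = 4.38053e+09 s.
n = 2π / T.
n = 2π / 4.38053e+09 s ≈ 1.434e-09 rad/s.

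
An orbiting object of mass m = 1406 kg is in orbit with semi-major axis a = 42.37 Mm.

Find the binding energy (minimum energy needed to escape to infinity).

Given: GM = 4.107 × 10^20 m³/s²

Convert to SI: a = 42.37 Mm = 4.237e+07 m.
Total orbital energy is E = −GMm/(2a); binding energy is E_bind = −E = GMm/(2a).
E_bind = 4.107e+20 · 1406 / (2 · 4.237e+07) J ≈ 6.814e+15 J = 6.814 PJ.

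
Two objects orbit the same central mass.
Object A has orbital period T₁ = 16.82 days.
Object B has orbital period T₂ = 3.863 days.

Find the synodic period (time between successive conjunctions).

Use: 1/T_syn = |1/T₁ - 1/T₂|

Convert to SI: T₁ = 16.82 days = 1.45325e+06 s; T₂ = 3.863 days = 333763 s.
T_syn = |T₁ · T₂ / (T₁ − T₂)|.
T_syn = |1.45325e+06 · 333763 / (1.45325e+06 − 333763)| s ≈ 4.333e+05 s = 5.015 days.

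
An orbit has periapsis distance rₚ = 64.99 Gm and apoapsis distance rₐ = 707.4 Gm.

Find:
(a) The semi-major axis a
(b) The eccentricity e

Convert to SI: rₚ = 64.99 Gm = 6.499e+10 m; rₐ = 707.4 Gm = 7.074e+11 m.
(a) a = (rₚ + rₐ) / 2 = (6.499e+10 + 7.074e+11) / 2 ≈ 3.862e+11 m = 386.2 Gm.
(b) e = (rₐ − rₚ) / (rₐ + rₚ) = (7.074e+11 − 6.499e+10) / (7.074e+11 + 6.499e+10) ≈ 0.8317.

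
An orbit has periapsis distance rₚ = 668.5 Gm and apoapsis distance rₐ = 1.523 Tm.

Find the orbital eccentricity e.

Convert to SI: rₚ = 668.5 Gm = 6.685e+11 m; rₐ = 1.523 Tm = 1.523e+12 m.
e = (rₐ − rₚ) / (rₐ + rₚ).
e = (1.523e+12 − 6.685e+11) / (1.523e+12 + 6.685e+11) = 8.545e+11 / 2.1915e+12 ≈ 0.3899.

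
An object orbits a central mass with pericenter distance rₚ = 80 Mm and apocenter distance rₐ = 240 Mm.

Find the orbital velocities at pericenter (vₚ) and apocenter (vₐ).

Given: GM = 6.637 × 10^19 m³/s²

Convert to SI: rₚ = 80 Mm = 8e+07 m; rₐ = 240 Mm = 2.4e+08 m.
Use the vis-viva equation v² = GM(2/r − 1/a) with a = (rₚ + rₐ)/2 = (8e+07 + 2.4e+08)/2 = 1.6e+08 m.
vₚ = √(GM · (2/rₚ − 1/a)) = √(6.637e+19 · (2/8e+07 − 1/1.6e+08)) m/s ≈ 1.116e+06 m/s = 1116 km/s.
vₐ = √(GM · (2/rₐ − 1/a)) = √(6.637e+19 · (2/2.4e+08 − 1/1.6e+08)) m/s ≈ 3.718e+05 m/s = 371.8 km/s.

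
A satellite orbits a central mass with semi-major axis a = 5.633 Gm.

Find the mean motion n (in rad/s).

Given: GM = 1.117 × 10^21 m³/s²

Convert to SI: a = 5.633 Gm = 5.633e+09 m.
n = √(GM / a³).
n = √(1.117e+21 / (5.633e+09)³) rad/s ≈ 7.905e-05 rad/s.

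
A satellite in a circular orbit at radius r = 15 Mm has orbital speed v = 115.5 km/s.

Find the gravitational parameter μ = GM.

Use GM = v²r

Convert to SI: r = 15 Mm = 1.5e+07 m; v = 115.5 km/s = 115500 m/s.
For a circular orbit v² = GM/r, so GM = v² · r.
GM = (115500)² · 1.5e+07 m³/s² ≈ 2.001e+17 m³/s² = 2.001 × 10^17 m³/s².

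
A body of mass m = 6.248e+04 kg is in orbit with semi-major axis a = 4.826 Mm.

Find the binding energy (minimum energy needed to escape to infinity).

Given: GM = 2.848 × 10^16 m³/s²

Convert to SI: a = 4.826 Mm = 4.826e+06 m.
Total orbital energy is E = −GMm/(2a); binding energy is E_bind = −E = GMm/(2a).
E_bind = 2.848e+16 · 6.248e+04 / (2 · 4.826e+06) J ≈ 1.844e+14 J = 184.4 TJ.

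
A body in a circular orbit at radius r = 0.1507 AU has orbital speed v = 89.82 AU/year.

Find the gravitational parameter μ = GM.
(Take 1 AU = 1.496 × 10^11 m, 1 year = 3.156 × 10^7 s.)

Convert to SI: r = 0.1507 AU = 2.25447e+10 m; v = 89.82 AU/year = 425763 m/s.
For a circular orbit v² = GM/r, so GM = v² · r.
GM = (425763)² · 2.25447e+10 m³/s² ≈ 4.087e+21 m³/s² = 4.087 × 10^21 m³/s².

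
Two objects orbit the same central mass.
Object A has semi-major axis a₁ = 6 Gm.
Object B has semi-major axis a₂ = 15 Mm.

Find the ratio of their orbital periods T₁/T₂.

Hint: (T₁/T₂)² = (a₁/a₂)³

Convert to SI: a₁ = 6 Gm = 6e+09 m; a₂ = 15 Mm = 1.5e+07 m.
From Kepler's third law, (T₁/T₂)² = (a₁/a₂)³, so T₁/T₂ = (a₁/a₂)^(3/2).
a₁/a₂ = 6e+09 / 1.5e+07 = 400.
T₁/T₂ = (400)^(3/2) ≈ 8000.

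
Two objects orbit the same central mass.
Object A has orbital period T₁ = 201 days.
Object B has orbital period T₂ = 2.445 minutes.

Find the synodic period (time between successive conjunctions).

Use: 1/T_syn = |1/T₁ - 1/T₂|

Convert to SI: T₁ = 201 days = 1.73664e+07 s; T₂ = 2.445 minutes = 146.7 s.
T_syn = |T₁ · T₂ / (T₁ − T₂)|.
T_syn = |1.73664e+07 · 146.7 / (1.73664e+07 − 146.7)| s ≈ 146.7 s = 2.445 minutes.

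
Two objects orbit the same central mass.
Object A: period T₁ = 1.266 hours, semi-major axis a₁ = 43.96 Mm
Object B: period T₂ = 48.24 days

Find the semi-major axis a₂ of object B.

Convert to SI: T₁ = 1.266 hours = 4557.6 s; a₁ = 43.96 Mm = 4.396e+07 m; T₂ = 48.24 days = 4.16794e+06 s.
Kepler's third law: (T₁/T₂)² = (a₁/a₂)³ ⇒ a₂ = a₁ · (T₂/T₁)^(2/3).
T₂/T₁ = 4.16794e+06 / 4557.6 = 914.502.
a₂ = 4.396e+07 · (914.502)^(2/3) m ≈ 4.142e+09 m = 4.142 Gm.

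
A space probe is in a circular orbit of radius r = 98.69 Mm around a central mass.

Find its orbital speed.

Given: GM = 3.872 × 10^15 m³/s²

Convert to SI: r = 98.69 Mm = 9.869e+07 m.
For a circular orbit, gravity supplies the centripetal force, so v = √(GM / r).
v = √(3.872e+15 / 9.869e+07) m/s ≈ 6264 m/s = 6.264 km/s.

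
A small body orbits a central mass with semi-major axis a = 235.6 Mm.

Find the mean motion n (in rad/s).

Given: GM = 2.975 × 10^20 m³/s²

Convert to SI: a = 235.6 Mm = 2.356e+08 m.
n = √(GM / a³).
n = √(2.975e+20 / (2.356e+08)³) rad/s ≈ 0.00477 rad/s.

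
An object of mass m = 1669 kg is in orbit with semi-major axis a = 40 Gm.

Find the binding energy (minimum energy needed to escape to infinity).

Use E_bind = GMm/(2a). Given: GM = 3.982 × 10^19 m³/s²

Convert to SI: a = 40 Gm = 4e+10 m.
Total orbital energy is E = −GMm/(2a); binding energy is E_bind = −E = GMm/(2a).
E_bind = 3.982e+19 · 1669 / (2 · 4e+10) J ≈ 8.307e+11 J = 830.7 GJ.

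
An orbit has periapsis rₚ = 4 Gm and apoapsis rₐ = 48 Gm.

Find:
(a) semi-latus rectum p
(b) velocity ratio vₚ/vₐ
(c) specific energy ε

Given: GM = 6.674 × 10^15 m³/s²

Convert to SI: rₚ = 4 Gm = 4e+09 m; rₐ = 48 Gm = 4.8e+10 m.
(a) From a = (rₚ + rₐ)/2 = 2.6e+10 m and e = (rₐ − rₚ)/(rₐ + rₚ) = 0.846154, p = a(1 − e²) = 2.6e+10 · (1 − (0.846154)²) ≈ 7.385e+09 m
(b) Conservation of angular momentum (rₚvₚ = rₐvₐ) gives vₚ/vₐ = rₐ/rₚ = 4.8e+10/4e+09 ≈ 12
(c) With a = (rₚ + rₐ)/2 = 2.6e+10 m, ε = −GM/(2a) = −6.674e+15/(2 · 2.6e+10) J/kg ≈ -1.283e+05 J/kg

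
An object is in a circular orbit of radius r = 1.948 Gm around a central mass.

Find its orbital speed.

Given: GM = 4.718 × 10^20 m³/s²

Convert to SI: r = 1.948 Gm = 1.948e+09 m.
For a circular orbit, gravity supplies the centripetal force, so v = √(GM / r).
v = √(4.718e+20 / 1.948e+09) m/s ≈ 4.921e+05 m/s = 492.1 km/s.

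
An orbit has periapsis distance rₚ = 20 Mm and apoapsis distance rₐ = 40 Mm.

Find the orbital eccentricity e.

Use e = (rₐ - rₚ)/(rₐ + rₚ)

Convert to SI: rₚ = 20 Mm = 2e+07 m; rₐ = 40 Mm = 4e+07 m.
e = (rₐ − rₚ) / (rₐ + rₚ).
e = (4e+07 − 2e+07) / (4e+07 + 2e+07) = 2e+07 / 6e+07 ≈ 0.3333.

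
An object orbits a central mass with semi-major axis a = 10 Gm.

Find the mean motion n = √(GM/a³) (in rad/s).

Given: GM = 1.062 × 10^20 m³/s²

Convert to SI: a = 10 Gm = 1e+10 m.
n = √(GM / a³).
n = √(1.062e+20 / (1e+10)³) rad/s ≈ 1.031e-05 rad/s.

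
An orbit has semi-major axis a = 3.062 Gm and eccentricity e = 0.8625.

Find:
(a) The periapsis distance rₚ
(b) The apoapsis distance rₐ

Convert to SI: a = 3.062 Gm = 3.062e+09 m.
(a) rₚ = a(1 − e) = 3.062e+09 · (1 − 0.8625) = 3.062e+09 · 0.1375 ≈ 4.21e+08 m = 421 Mm.
(b) rₐ = a(1 + e) = 3.062e+09 · (1 + 0.8625) = 3.062e+09 · 1.8625 ≈ 5.703e+09 m = 5.703 Gm.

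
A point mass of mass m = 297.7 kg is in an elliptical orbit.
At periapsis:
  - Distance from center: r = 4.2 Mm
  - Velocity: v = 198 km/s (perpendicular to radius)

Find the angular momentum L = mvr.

Convert to SI: r = 4.2 Mm = 4.2e+06 m; v = 198 km/s = 198000 m/s.
Since v is perpendicular to r, L = m · v · r.
L = 297.7 · 198000 · 4.2e+06 kg·m²/s ≈ 2.476e+14 kg·m²/s.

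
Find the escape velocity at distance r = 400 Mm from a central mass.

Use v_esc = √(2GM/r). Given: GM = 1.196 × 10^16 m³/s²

Convert to SI: r = 400 Mm = 4e+08 m.
Escape velocity comes from setting total energy to zero: ½v² − GM/r = 0 ⇒ v_esc = √(2GM / r).
v_esc = √(2 · 1.196e+16 / 4e+08) m/s ≈ 7733 m/s = 7.733 km/s.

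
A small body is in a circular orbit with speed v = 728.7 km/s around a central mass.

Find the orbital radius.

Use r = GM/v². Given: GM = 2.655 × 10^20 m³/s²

Convert to SI: v = 728.7 km/s = 728700 m/s.
For a circular orbit, v² = GM / r, so r = GM / v².
r = 2.655e+20 / (728700)² m ≈ 5e+08 m = 500 Mm.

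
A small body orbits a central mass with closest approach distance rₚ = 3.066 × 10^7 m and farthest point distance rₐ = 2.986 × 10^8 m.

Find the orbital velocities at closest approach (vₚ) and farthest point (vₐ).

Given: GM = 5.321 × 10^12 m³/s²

Use the vis-viva equation v² = GM(2/r − 1/a) with a = (rₚ + rₐ)/2 = (3.066e+07 + 2.986e+08)/2 = 1.6463e+08 m.
vₚ = √(GM · (2/rₚ − 1/a)) = √(5.321e+12 · (2/3.066e+07 − 1/1.6463e+08)) m/s ≈ 561 m/s = 561 m/s.
vₐ = √(GM · (2/rₐ − 1/a)) = √(5.321e+12 · (2/2.986e+08 − 1/1.6463e+08)) m/s ≈ 57.61 m/s = 57.61 m/s.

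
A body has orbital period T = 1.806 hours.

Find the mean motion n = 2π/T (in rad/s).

Convert to SI: T = 1.806 hours = 6501.6 s.
n = 2π / T.
n = 2π / 6501.6 s ≈ 0.0009664 rad/s.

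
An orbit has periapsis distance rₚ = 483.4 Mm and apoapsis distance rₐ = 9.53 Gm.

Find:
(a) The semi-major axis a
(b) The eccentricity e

Convert to SI: rₚ = 483.4 Mm = 4.834e+08 m; rₐ = 9.53 Gm = 9.53e+09 m.
(a) a = (rₚ + rₐ) / 2 = (4.834e+08 + 9.53e+09) / 2 ≈ 5.007e+09 m = 5.007 Gm.
(b) e = (rₐ − rₚ) / (rₐ + rₚ) = (9.53e+09 − 4.834e+08) / (9.53e+09 + 4.834e+08) ≈ 0.9034.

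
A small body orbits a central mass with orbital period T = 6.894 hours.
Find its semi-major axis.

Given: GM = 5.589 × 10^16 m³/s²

Convert to SI: T = 6.894 hours = 24818.4 s.
Invert Kepler's third law: a = (GM · T² / (4π²))^(1/3).
Substituting T = 24818.4 s and GM = 5.589e+16 m³/s²:
a = (5.589e+16 · (24818.4)² / (4π²))^(1/3) m
a ≈ 9.554e+07 m = 95.54 Mm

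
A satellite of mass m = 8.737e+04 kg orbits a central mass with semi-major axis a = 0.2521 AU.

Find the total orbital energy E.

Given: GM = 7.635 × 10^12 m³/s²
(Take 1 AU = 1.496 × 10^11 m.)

Convert to SI: a = 0.2521 AU = 3.77142e+10 m.
E = −GMm / (2a).
E = −7.635e+12 · 8.737e+04 / (2 · 3.77142e+10) J ≈ -8.844e+06 J = -8.844 MJ.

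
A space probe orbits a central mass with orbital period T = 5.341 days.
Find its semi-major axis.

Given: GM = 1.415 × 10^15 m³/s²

Convert to SI: T = 5.341 days = 461462 s.
Invert Kepler's third law: a = (GM · T² / (4π²))^(1/3).
Substituting T = 461462 s and GM = 1.415e+15 m³/s²:
a = (1.415e+15 · (461462)² / (4π²))^(1/3) m
a ≈ 1.969e+08 m = 1.969 × 10^8 m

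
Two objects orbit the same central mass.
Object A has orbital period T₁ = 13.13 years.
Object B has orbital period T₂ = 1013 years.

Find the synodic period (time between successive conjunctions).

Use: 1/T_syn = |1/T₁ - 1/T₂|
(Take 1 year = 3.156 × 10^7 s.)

Convert to SI: T₁ = 13.13 years = 4.14383e+08 s; T₂ = 1013 years = 3.19703e+10 s.
T_syn = |T₁ · T₂ / (T₁ − T₂)|.
T_syn = |4.14383e+08 · 3.19703e+10 / (4.14383e+08 − 3.19703e+10)| s ≈ 4.198e+08 s = 13.3 years.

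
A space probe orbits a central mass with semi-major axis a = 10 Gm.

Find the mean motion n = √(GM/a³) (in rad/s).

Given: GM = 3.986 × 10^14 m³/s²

Convert to SI: a = 10 Gm = 1e+10 m.
n = √(GM / a³).
n = √(3.986e+14 / (1e+10)³) rad/s ≈ 1.996e-08 rad/s.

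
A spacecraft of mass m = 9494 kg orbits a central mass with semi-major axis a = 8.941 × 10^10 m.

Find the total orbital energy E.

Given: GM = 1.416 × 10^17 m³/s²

E = −GMm / (2a).
E = −1.416e+17 · 9494 / (2 · 8.941e+10) J ≈ -7.518e+09 J = -7.518 GJ.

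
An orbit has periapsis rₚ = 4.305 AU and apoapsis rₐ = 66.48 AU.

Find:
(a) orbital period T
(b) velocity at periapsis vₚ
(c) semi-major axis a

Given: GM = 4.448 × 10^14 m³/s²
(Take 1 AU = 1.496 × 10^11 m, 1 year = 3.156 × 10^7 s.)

Convert to SI: rₚ = 4.305 AU = 6.44028e+11 m; rₐ = 66.48 AU = 9.94541e+12 m.
(a) With a = (rₚ + rₐ)/2 = 5.29472e+12 m, T = 2π √(a³/GM) = 2π √((5.29472e+12)³/4.448e+14) s ≈ 3.63e+12 s
(b) With a = (rₚ + rₐ)/2 = 5.29472e+12 m, vₚ = √(GM (2/rₚ − 1/a)) = √(4.448e+14 · (2/6.44028e+11 − 1/5.29472e+12)) m/s ≈ 36.02 m/s
(c) a = (rₚ + rₐ)/2 = (6.44028e+11 + 9.94541e+12)/2 ≈ 5.295e+12 m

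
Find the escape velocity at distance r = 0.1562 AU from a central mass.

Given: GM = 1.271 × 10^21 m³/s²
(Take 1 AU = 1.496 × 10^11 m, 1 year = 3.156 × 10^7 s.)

Convert to SI: r = 0.1562 AU = 2.33675e+10 m.
Escape velocity comes from setting total energy to zero: ½v² − GM/r = 0 ⇒ v_esc = √(2GM / r).
v_esc = √(2 · 1.271e+21 / 2.33675e+10) m/s ≈ 3.298e+05 m/s = 69.58 AU/year.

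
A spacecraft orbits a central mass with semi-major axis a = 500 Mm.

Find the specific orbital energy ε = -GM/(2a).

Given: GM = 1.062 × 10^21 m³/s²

Convert to SI: a = 500 Mm = 5e+08 m.
ε = −GM / (2a).
ε = −1.062e+21 / (2 · 5e+08) J/kg ≈ -1.062e+12 J/kg = -1062 GJ/kg.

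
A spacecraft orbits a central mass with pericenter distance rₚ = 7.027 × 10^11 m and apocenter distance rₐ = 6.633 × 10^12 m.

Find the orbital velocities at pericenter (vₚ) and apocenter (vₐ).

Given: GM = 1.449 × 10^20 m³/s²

Use the vis-viva equation v² = GM(2/r − 1/a) with a = (rₚ + rₐ)/2 = (7.027e+11 + 6.633e+12)/2 = 3.66785e+12 m.
vₚ = √(GM · (2/rₚ − 1/a)) = √(1.449e+20 · (2/7.027e+11 − 1/3.66785e+12)) m/s ≈ 1.931e+04 m/s = 19.31 km/s.
vₐ = √(GM · (2/rₐ − 1/a)) = √(1.449e+20 · (2/6.633e+12 − 1/3.66785e+12)) m/s ≈ 2046 m/s = 2.046 km/s.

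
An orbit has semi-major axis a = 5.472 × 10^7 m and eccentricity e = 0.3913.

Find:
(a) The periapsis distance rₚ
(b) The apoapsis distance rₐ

(a) rₚ = a(1 − e) = 5.472e+07 · (1 − 0.3913) = 5.472e+07 · 0.6087 ≈ 3.331e+07 m = 3.331 × 10^7 m.
(b) rₐ = a(1 + e) = 5.472e+07 · (1 + 0.3913) = 5.472e+07 · 1.3913 ≈ 7.613e+07 m = 7.613 × 10^7 m.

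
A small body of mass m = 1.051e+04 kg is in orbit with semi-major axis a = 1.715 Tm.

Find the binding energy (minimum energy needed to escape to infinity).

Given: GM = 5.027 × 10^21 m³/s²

Convert to SI: a = 1.715 Tm = 1.715e+12 m.
Total orbital energy is E = −GMm/(2a); binding energy is E_bind = −E = GMm/(2a).
E_bind = 5.027e+21 · 1.051e+04 / (2 · 1.715e+12) J ≈ 1.54e+13 J = 15.4 TJ.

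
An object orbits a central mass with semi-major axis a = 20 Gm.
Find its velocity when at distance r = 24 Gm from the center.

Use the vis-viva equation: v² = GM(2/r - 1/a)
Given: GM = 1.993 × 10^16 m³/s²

Convert to SI: a = 20 Gm = 2e+10 m; r = 24 Gm = 2.4e+10 m.
Vis-viva: v = √(GM · (2/r − 1/a)).
2/r − 1/a = 2/2.4e+10 − 1/2e+10 = 3.33333e-11 m⁻¹.
v = √(1.993e+16 · 3.33333e-11) m/s ≈ 815.1 m/s = 815.1 m/s.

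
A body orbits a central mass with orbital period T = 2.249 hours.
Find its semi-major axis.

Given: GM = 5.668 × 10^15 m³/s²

Convert to SI: T = 2.249 hours = 8096.4 s.
Invert Kepler's third law: a = (GM · T² / (4π²))^(1/3).
Substituting T = 8096.4 s and GM = 5.668e+15 m³/s²:
a = (5.668e+15 · (8096.4)² / (4π²))^(1/3) m
a ≈ 2.111e+07 m = 21.11 Mm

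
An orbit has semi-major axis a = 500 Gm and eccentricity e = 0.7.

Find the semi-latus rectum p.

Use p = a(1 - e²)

Convert to SI: a = 500 Gm = 5e+11 m.
p = a (1 − e²).
p = 5e+11 · (1 − (0.7)²) = 5e+11 · 0.51 ≈ 2.55e+11 m = 255 Gm.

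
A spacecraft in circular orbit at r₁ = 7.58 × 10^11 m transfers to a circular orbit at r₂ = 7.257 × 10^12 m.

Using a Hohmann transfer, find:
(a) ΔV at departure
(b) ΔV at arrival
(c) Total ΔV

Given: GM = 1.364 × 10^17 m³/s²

Transfer semi-major axis: a_t = (r₁ + r₂)/2 = (7.58e+11 + 7.257e+12)/2 = 4.0075e+12 m.
Circular speeds: v₁ = √(GM/r₁) = 424.202 m/s, v₂ = √(GM/r₂) = 137.097 m/s.
Transfer speeds (vis-viva v² = GM(2/r − 1/a_t)): v₁ᵗ = 570.84 m/s, v₂ᵗ = 59.6247 m/s.
(a) ΔV₁ = |v₁ᵗ − v₁| ≈ 146.6 m/s = 146.6 m/s.
(b) ΔV₂ = |v₂ − v₂ᵗ| ≈ 77.47 m/s = 77.47 m/s.
(c) ΔV_total = ΔV₁ + ΔV₂ ≈ 224.1 m/s = 224.1 m/s.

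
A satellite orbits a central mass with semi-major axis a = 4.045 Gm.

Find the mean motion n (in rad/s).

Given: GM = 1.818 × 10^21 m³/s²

Convert to SI: a = 4.045 Gm = 4.045e+09 m.
n = √(GM / a³).
n = √(1.818e+21 / (4.045e+09)³) rad/s ≈ 0.0001657 rad/s.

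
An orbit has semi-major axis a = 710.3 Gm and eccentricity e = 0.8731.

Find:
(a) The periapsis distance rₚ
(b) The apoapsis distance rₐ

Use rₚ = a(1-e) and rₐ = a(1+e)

Convert to SI: a = 710.3 Gm = 7.103e+11 m.
(a) rₚ = a(1 − e) = 7.103e+11 · (1 − 0.8731) = 7.103e+11 · 0.1269 ≈ 9.014e+10 m = 90.14 Gm.
(b) rₐ = a(1 + e) = 7.103e+11 · (1 + 0.8731) = 7.103e+11 · 1.8731 ≈ 1.33e+12 m = 1.33 Tm.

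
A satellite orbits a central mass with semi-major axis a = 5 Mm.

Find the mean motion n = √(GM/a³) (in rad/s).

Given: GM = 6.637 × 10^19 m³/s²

Convert to SI: a = 5 Mm = 5e+06 m.
n = √(GM / a³).
n = √(6.637e+19 / (5e+06)³) rad/s ≈ 0.7287 rad/s.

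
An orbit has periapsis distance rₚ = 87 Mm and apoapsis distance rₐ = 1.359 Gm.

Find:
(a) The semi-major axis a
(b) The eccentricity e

Convert to SI: rₚ = 87 Mm = 8.7e+07 m; rₐ = 1.359 Gm = 1.359e+09 m.
(a) a = (rₚ + rₐ) / 2 = (8.7e+07 + 1.359e+09) / 2 ≈ 7.23e+08 m = 723 Mm.
(b) e = (rₐ − rₚ) / (rₐ + rₚ) = (1.359e+09 − 8.7e+07) / (1.359e+09 + 8.7e+07) ≈ 0.8797.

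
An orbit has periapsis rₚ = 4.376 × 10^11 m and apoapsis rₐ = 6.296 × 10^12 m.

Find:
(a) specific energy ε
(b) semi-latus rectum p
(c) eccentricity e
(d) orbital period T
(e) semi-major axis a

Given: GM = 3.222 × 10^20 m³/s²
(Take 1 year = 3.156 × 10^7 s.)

(a) With a = (rₚ + rₐ)/2 = 3.3668e+12 m, ε = −GM/(2a) = −3.222e+20/(2 · 3.3668e+12) J/kg ≈ -4.785e+07 J/kg
(b) From a = (rₚ + rₐ)/2 = 3.3668e+12 m and e = (rₐ − rₚ)/(rₐ + rₚ) = 0.870025, p = a(1 − e²) = 3.3668e+12 · (1 − (0.870025)²) ≈ 8.183e+11 m
(c) e = (rₐ − rₚ)/(rₐ + rₚ) = (6.296e+12 − 4.376e+11)/(6.296e+12 + 4.376e+11) ≈ 0.87
(d) With a = (rₚ + rₐ)/2 = 3.3668e+12 m, T = 2π √(a³/GM) = 2π √((3.3668e+12)³/3.222e+20) s ≈ 2.162e+09 s
(e) a = (rₚ + rₐ)/2 = (4.376e+11 + 6.296e+12)/2 ≈ 3.367e+12 m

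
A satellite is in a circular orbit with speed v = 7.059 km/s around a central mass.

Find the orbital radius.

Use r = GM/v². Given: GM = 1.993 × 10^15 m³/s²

Convert to SI: v = 7.059 km/s = 7059 m/s.
For a circular orbit, v² = GM / r, so r = GM / v².
r = 1.993e+15 / (7059)² m ≈ 4e+07 m = 40 Mm.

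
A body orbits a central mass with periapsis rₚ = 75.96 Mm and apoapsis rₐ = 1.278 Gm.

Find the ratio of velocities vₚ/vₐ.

Convert to SI: rₚ = 75.96 Mm = 7.596e+07 m; rₐ = 1.278 Gm = 1.278e+09 m.
Conservation of angular momentum gives rₚvₚ = rₐvₐ, so vₚ/vₐ = rₐ/rₚ.
vₚ/vₐ = 1.278e+09 / 7.596e+07 ≈ 16.82.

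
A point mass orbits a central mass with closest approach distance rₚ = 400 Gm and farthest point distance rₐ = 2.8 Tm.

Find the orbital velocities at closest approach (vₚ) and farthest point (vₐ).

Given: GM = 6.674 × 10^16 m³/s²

Convert to SI: rₚ = 400 Gm = 4e+11 m; rₐ = 2.8 Tm = 2.8e+12 m.
Use the vis-viva equation v² = GM(2/r − 1/a) with a = (rₚ + rₐ)/2 = (4e+11 + 2.8e+12)/2 = 1.6e+12 m.
vₚ = √(GM · (2/rₚ − 1/a)) = √(6.674e+16 · (2/4e+11 − 1/1.6e+12)) m/s ≈ 540.4 m/s = 540.4 m/s.
vₐ = √(GM · (2/rₐ − 1/a)) = √(6.674e+16 · (2/2.8e+12 − 1/1.6e+12)) m/s ≈ 77.19 m/s = 77.19 m/s.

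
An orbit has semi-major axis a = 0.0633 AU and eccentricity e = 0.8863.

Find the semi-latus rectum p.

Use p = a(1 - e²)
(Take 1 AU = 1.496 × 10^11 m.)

Convert to SI: a = 0.0633 AU = 9.46968e+09 m.
p = a (1 − e²).
p = 9.46968e+09 · (1 − (0.8863)²) = 9.46968e+09 · 0.214472 ≈ 2.031e+09 m = 0.01358 AU.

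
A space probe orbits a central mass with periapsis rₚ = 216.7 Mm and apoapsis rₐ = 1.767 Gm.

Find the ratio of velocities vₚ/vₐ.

Convert to SI: rₚ = 216.7 Mm = 2.167e+08 m; rₐ = 1.767 Gm = 1.767e+09 m.
Conservation of angular momentum gives rₚvₚ = rₐvₐ, so vₚ/vₐ = rₐ/rₚ.
vₚ/vₐ = 1.767e+09 / 2.167e+08 ≈ 8.154.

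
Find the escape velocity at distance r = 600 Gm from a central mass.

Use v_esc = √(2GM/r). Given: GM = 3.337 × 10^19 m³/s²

Convert to SI: r = 600 Gm = 6e+11 m.
Escape velocity comes from setting total energy to zero: ½v² − GM/r = 0 ⇒ v_esc = √(2GM / r).
v_esc = √(2 · 3.337e+19 / 6e+11) m/s ≈ 1.055e+04 m/s = 10.55 km/s.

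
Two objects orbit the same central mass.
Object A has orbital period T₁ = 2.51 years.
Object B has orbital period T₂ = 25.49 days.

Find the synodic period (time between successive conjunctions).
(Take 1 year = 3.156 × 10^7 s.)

Convert to SI: T₁ = 2.51 years = 7.92156e+07 s; T₂ = 25.49 days = 2.20234e+06 s.
T_syn = |T₁ · T₂ / (T₁ − T₂)|.
T_syn = |7.92156e+07 · 2.20234e+06 / (7.92156e+07 − 2.20234e+06)| s ≈ 2.265e+06 s = 26.22 days.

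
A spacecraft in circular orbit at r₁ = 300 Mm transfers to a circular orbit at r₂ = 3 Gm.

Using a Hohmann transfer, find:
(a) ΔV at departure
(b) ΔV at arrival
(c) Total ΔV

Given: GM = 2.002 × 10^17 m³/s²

Convert to SI: r₁ = 300 Mm = 3e+08 m; r₂ = 3 Gm = 3e+09 m.
Transfer semi-major axis: a_t = (r₁ + r₂)/2 = (3e+08 + 3e+09)/2 = 1.65e+09 m.
Circular speeds: v₁ = √(GM/r₁) = 25832.8 m/s, v₂ = √(GM/r₂) = 8169.05 m/s.
Transfer speeds (vis-viva v² = GM(2/r − 1/a_t)): v₁ᵗ = 34832.9 m/s, v₂ᵗ = 3483.29 m/s.
(a) ΔV₁ = |v₁ᵗ − v₁| ≈ 9000 m/s = 9 km/s.
(b) ΔV₂ = |v₂ − v₂ᵗ| ≈ 4686 m/s = 4.686 km/s.
(c) ΔV_total = ΔV₁ + ΔV₂ ≈ 1.369e+04 m/s = 13.69 km/s.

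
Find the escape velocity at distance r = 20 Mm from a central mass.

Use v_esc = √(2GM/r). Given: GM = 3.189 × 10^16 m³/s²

Convert to SI: r = 20 Mm = 2e+07 m.
Escape velocity comes from setting total energy to zero: ½v² − GM/r = 0 ⇒ v_esc = √(2GM / r).
v_esc = √(2 · 3.189e+16 / 2e+07) m/s ≈ 5.647e+04 m/s = 56.47 km/s.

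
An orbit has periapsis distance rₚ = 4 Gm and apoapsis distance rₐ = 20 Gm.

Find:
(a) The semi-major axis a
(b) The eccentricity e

Convert to SI: rₚ = 4 Gm = 4e+09 m; rₐ = 20 Gm = 2e+10 m.
(a) a = (rₚ + rₐ) / 2 = (4e+09 + 2e+10) / 2 ≈ 1.2e+10 m = 12 Gm.
(b) e = (rₐ − rₚ) / (rₐ + rₚ) = (2e+10 − 4e+09) / (2e+10 + 4e+09) ≈ 0.6667.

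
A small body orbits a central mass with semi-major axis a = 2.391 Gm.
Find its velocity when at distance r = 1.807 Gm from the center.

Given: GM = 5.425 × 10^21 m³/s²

Convert to SI: a = 2.391 Gm = 2.391e+09 m; r = 1.807 Gm = 1.807e+09 m.
Vis-viva: v = √(GM · (2/r − 1/a)).
2/r − 1/a = 2/1.807e+09 − 1/2.391e+09 = 6.88572e-10 m⁻¹.
v = √(5.425e+21 · 6.88572e-10) m/s ≈ 1.933e+06 m/s = 1933 km/s.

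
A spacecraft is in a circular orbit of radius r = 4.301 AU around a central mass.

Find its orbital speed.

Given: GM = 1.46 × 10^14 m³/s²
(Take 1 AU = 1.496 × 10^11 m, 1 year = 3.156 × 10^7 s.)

Convert to SI: r = 4.301 AU = 6.4343e+11 m.
For a circular orbit, gravity supplies the centripetal force, so v = √(GM / r).
v = √(1.46e+14 / 6.4343e+11) m/s ≈ 15.06 m/s = 0.003178 AU/year.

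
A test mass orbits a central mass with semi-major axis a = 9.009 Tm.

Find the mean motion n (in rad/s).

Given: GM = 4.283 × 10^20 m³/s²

Convert to SI: a = 9.009 Tm = 9.009e+12 m.
n = √(GM / a³).
n = √(4.283e+20 / (9.009e+12)³) rad/s ≈ 7.653e-10 rad/s.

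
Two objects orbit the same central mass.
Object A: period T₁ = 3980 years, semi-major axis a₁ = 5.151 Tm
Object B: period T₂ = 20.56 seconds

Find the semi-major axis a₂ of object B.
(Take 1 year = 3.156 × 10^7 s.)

Convert to SI: T₁ = 3980 years = 1.25609e+11 s; a₁ = 5.151 Tm = 5.151e+12 m.
Kepler's third law: (T₁/T₂)² = (a₁/a₂)³ ⇒ a₂ = a₁ · (T₂/T₁)^(2/3).
T₂/T₁ = 20.56 / 1.25609e+11 = 1.63683e-10.
a₂ = 5.151e+12 · (1.63683e-10)^(2/3) m ≈ 1.541e+06 m = 1.541 Mm.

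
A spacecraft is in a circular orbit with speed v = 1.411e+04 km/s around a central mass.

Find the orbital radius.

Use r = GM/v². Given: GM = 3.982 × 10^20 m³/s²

Convert to SI: v = 1.411e+04 km/s = 1.411e+07 m/s.
For a circular orbit, v² = GM / r, so r = GM / v².
r = 3.982e+20 / (1.411e+07)² m ≈ 2e+06 m = 2 Mm.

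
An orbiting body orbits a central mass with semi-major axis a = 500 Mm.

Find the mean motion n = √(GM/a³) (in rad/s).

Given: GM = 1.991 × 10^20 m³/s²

Convert to SI: a = 500 Mm = 5e+08 m.
n = √(GM / a³).
n = √(1.991e+20 / (5e+08)³) rad/s ≈ 0.001262 rad/s.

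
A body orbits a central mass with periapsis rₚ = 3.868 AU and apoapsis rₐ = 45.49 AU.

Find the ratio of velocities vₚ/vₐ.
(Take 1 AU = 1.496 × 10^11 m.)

Convert to SI: rₚ = 3.868 AU = 5.78653e+11 m; rₐ = 45.49 AU = 6.8053e+12 m.
Conservation of angular momentum gives rₚvₚ = rₐvₐ, so vₚ/vₐ = rₐ/rₚ.
vₚ/vₐ = 6.8053e+12 / 5.78653e+11 ≈ 11.76.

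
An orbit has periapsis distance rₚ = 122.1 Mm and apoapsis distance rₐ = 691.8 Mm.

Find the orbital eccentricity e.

Convert to SI: rₚ = 122.1 Mm = 1.221e+08 m; rₐ = 691.8 Mm = 6.918e+08 m.
e = (rₐ − rₚ) / (rₐ + rₚ).
e = (6.918e+08 − 1.221e+08) / (6.918e+08 + 1.221e+08) = 5.697e+08 / 8.139e+08 ≈ 0.7.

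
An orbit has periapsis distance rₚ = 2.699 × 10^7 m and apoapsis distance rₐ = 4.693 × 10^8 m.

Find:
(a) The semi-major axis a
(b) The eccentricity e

(a) a = (rₚ + rₐ) / 2 = (2.699e+07 + 4.693e+08) / 2 ≈ 2.481e+08 m = 2.481 × 10^8 m.
(b) e = (rₐ − rₚ) / (rₐ + rₚ) = (4.693e+08 − 2.699e+07) / (4.693e+08 + 2.699e+07) ≈ 0.8912.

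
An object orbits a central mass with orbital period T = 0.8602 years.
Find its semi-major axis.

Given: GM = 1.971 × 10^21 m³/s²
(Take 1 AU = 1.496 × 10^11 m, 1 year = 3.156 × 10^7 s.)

Convert to SI: T = 0.8602 years = 2.71479e+07 s.
Invert Kepler's third law: a = (GM · T² / (4π²))^(1/3).
Substituting T = 2.71479e+07 s and GM = 1.971e+21 m³/s²:
a = (1.971e+21 · (2.71479e+07)² / (4π²))^(1/3) m
a ≈ 3.326e+11 m = 2.223 AU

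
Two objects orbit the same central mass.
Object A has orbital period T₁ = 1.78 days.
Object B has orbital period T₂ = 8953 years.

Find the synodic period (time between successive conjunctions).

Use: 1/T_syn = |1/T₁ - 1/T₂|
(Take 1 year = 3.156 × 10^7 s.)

Convert to SI: T₁ = 1.78 days = 153792 s; T₂ = 8953 years = 2.82557e+11 s.
T_syn = |T₁ · T₂ / (T₁ − T₂)|.
T_syn = |153792 · 2.82557e+11 / (153792 − 2.82557e+11)| s ≈ 1.538e+05 s = 1.78 days.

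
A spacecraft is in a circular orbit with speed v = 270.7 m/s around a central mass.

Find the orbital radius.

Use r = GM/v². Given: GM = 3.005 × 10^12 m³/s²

For a circular orbit, v² = GM / r, so r = GM / v².
r = 3.005e+12 / (270.7)² m ≈ 4.101e+07 m = 4.101 × 10^7 m.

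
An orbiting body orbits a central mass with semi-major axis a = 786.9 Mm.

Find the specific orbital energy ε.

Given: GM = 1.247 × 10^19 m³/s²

Convert to SI: a = 786.9 Mm = 7.869e+08 m.
ε = −GM / (2a).
ε = −1.247e+19 / (2 · 7.869e+08) J/kg ≈ -7.923e+09 J/kg = -7.923 GJ/kg.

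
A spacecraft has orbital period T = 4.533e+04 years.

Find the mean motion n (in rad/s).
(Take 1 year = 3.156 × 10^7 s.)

Convert to SI: T = 4.533e+04 years = 1.43061e+12 s.
n = 2π / T.
n = 2π / 1.43061e+12 s ≈ 4.392e-12 rad/s.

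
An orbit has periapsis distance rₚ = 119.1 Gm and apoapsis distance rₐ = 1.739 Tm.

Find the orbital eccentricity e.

Convert to SI: rₚ = 119.1 Gm = 1.191e+11 m; rₐ = 1.739 Tm = 1.739e+12 m.
e = (rₐ − rₚ) / (rₐ + rₚ).
e = (1.739e+12 − 1.191e+11) / (1.739e+12 + 1.191e+11) = 1.6199e+12 / 1.8581e+12 ≈ 0.8718.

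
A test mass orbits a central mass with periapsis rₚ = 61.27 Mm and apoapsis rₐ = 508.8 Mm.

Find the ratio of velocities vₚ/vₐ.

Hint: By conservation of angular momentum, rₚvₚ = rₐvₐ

Convert to SI: rₚ = 61.27 Mm = 6.127e+07 m; rₐ = 508.8 Mm = 5.088e+08 m.
Conservation of angular momentum gives rₚvₚ = rₐvₐ, so vₚ/vₐ = rₐ/rₚ.
vₚ/vₐ = 5.088e+08 / 6.127e+07 ≈ 8.304.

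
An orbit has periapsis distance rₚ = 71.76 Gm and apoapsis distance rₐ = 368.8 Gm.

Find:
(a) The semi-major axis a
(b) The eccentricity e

Convert to SI: rₚ = 71.76 Gm = 7.176e+10 m; rₐ = 368.8 Gm = 3.688e+11 m.
(a) a = (rₚ + rₐ) / 2 = (7.176e+10 + 3.688e+11) / 2 ≈ 2.203e+11 m = 220.3 Gm.
(b) e = (rₐ − rₚ) / (rₐ + rₚ) = (3.688e+11 − 7.176e+10) / (3.688e+11 + 7.176e+10) ≈ 0.6742.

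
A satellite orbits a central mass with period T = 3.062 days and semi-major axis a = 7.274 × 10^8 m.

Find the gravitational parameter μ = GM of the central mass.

Convert to SI: T = 3.062 days = 264557 s.
GM = 4π² · a³ / T².
GM = 4π² · (7.274e+08)³ / (264557)² m³/s² ≈ 2.171e+17 m³/s² = 2.171 × 10^17 m³/s².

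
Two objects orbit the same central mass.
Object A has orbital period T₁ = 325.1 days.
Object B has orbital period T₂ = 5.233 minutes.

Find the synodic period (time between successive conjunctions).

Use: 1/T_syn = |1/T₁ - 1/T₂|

Convert to SI: T₁ = 325.1 days = 2.80886e+07 s; T₂ = 5.233 minutes = 313.98 s.
T_syn = |T₁ · T₂ / (T₁ − T₂)|.
T_syn = |2.80886e+07 · 313.98 / (2.80886e+07 − 313.98)| s ≈ 314 s = 5.233 minutes.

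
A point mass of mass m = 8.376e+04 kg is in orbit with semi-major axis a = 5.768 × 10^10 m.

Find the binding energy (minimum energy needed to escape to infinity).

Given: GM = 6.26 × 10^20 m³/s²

Total orbital energy is E = −GMm/(2a); binding energy is E_bind = −E = GMm/(2a).
E_bind = 6.26e+20 · 8.376e+04 / (2 · 5.768e+10) J ≈ 4.545e+14 J = 454.5 TJ.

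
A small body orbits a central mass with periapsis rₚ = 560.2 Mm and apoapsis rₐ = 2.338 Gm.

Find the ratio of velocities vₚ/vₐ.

Convert to SI: rₚ = 560.2 Mm = 5.602e+08 m; rₐ = 2.338 Gm = 2.338e+09 m.
Conservation of angular momentum gives rₚvₚ = rₐvₐ, so vₚ/vₐ = rₐ/rₚ.
vₚ/vₐ = 2.338e+09 / 5.602e+08 ≈ 4.174.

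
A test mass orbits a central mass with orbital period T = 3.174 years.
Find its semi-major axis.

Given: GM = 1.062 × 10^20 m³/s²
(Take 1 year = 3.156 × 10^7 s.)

Convert to SI: T = 3.174 years = 1.00171e+08 s.
Invert Kepler's third law: a = (GM · T² / (4π²))^(1/3).
Substituting T = 1.00171e+08 s and GM = 1.062e+20 m³/s²:
a = (1.062e+20 · (1.00171e+08)² / (4π²))^(1/3) m
a ≈ 3e+11 m = 300 Gm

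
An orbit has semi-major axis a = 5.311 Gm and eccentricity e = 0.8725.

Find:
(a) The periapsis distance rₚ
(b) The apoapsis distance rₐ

Convert to SI: a = 5.311 Gm = 5.311e+09 m.
(a) rₚ = a(1 − e) = 5.311e+09 · (1 − 0.8725) = 5.311e+09 · 0.1275 ≈ 6.772e+08 m = 677.2 Mm.
(b) rₐ = a(1 + e) = 5.311e+09 · (1 + 0.8725) = 5.311e+09 · 1.8725 ≈ 9.945e+09 m = 9.945 Gm.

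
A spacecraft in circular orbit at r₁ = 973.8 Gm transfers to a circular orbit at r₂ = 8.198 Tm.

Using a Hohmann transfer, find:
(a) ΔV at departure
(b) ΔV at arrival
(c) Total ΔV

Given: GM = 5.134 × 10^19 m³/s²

Convert to SI: r₁ = 973.8 Gm = 9.738e+11 m; r₂ = 8.198 Tm = 8.198e+12 m.
Transfer semi-major axis: a_t = (r₁ + r₂)/2 = (9.738e+11 + 8.198e+12)/2 = 4.5859e+12 m.
Circular speeds: v₁ = √(GM/r₁) = 7260.94 m/s, v₂ = √(GM/r₂) = 2502.5 m/s.
Transfer speeds (vis-viva v² = GM(2/r − 1/a_t)): v₁ᵗ = 9708.11 m/s, v₂ᵗ = 1153.18 m/s.
(a) ΔV₁ = |v₁ᵗ − v₁| ≈ 2447 m/s = 2.447 km/s.
(b) ΔV₂ = |v₂ − v₂ᵗ| ≈ 1349 m/s = 1.349 km/s.
(c) ΔV_total = ΔV₁ + ΔV₂ ≈ 3796 m/s = 3.796 km/s.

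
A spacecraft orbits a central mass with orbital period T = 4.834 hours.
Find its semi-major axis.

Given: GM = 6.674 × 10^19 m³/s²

Convert to SI: T = 4.834 hours = 17402.4 s.
Invert Kepler's third law: a = (GM · T² / (4π²))^(1/3).
Substituting T = 17402.4 s and GM = 6.674e+19 m³/s²:
a = (6.674e+19 · (17402.4)² / (4π²))^(1/3) m
a ≈ 8e+08 m = 800 Mm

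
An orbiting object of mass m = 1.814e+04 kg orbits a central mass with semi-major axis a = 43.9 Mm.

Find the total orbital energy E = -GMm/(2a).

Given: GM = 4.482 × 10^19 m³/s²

Convert to SI: a = 43.9 Mm = 4.39e+07 m.
E = −GMm / (2a).
E = −4.482e+19 · 1.814e+04 / (2 · 4.39e+07) J ≈ -9.26e+15 J = -9.26 PJ.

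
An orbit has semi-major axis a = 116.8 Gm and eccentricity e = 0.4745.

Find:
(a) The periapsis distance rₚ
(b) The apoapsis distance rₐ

Convert to SI: a = 116.8 Gm = 1.168e+11 m.
(a) rₚ = a(1 − e) = 1.168e+11 · (1 − 0.4745) = 1.168e+11 · 0.5255 ≈ 6.138e+10 m = 61.38 Gm.
(b) rₐ = a(1 + e) = 1.168e+11 · (1 + 0.4745) = 1.168e+11 · 1.4745 ≈ 1.722e+11 m = 172.2 Gm.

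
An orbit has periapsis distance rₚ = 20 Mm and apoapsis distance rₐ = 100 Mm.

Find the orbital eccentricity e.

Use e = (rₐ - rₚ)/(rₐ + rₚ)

Convert to SI: rₚ = 20 Mm = 2e+07 m; rₐ = 100 Mm = 1e+08 m.
e = (rₐ − rₚ) / (rₐ + rₚ).
e = (1e+08 − 2e+07) / (1e+08 + 2e+07) = 8e+07 / 1.2e+08 ≈ 0.6667.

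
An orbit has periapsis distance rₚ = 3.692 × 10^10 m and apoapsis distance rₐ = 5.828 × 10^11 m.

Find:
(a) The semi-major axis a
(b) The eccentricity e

(a) a = (rₚ + rₐ) / 2 = (3.692e+10 + 5.828e+11) / 2 ≈ 3.099e+11 m = 3.099 × 10^11 m.
(b) e = (rₐ − rₚ) / (rₐ + rₚ) = (5.828e+11 − 3.692e+10) / (5.828e+11 + 3.692e+10) ≈ 0.8808.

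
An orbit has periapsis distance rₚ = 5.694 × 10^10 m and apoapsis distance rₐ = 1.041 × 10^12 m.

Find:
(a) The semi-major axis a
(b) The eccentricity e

(a) a = (rₚ + rₐ) / 2 = (5.694e+10 + 1.041e+12) / 2 ≈ 5.49e+11 m = 5.49 × 10^11 m.
(b) e = (rₐ − rₚ) / (rₐ + rₚ) = (1.041e+12 − 5.694e+10) / (1.041e+12 + 5.694e+10) ≈ 0.8963.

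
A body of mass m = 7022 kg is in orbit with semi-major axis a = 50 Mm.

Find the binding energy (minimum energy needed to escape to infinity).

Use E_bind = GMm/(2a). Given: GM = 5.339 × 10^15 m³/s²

Convert to SI: a = 50 Mm = 5e+07 m.
Total orbital energy is E = −GMm/(2a); binding energy is E_bind = −E = GMm/(2a).
E_bind = 5.339e+15 · 7022 / (2 · 5e+07) J ≈ 3.749e+11 J = 374.9 GJ.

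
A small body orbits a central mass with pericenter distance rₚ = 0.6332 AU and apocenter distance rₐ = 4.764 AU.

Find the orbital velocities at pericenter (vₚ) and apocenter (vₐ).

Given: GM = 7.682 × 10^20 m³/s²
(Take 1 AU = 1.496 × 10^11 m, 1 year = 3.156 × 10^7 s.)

Convert to SI: rₚ = 0.6332 AU = 9.47267e+10 m; rₐ = 4.764 AU = 7.12694e+11 m.
Use the vis-viva equation v² = GM(2/r − 1/a) with a = (rₚ + rₐ)/2 = (9.47267e+10 + 7.12694e+11)/2 = 4.03711e+11 m.
vₚ = √(GM · (2/rₚ − 1/a)) = √(7.682e+20 · (2/9.47267e+10 − 1/4.03711e+11)) m/s ≈ 1.197e+05 m/s = 25.24 AU/year.
vₐ = √(GM · (2/rₐ − 1/a)) = √(7.682e+20 · (2/7.12694e+11 − 1/4.03711e+11)) m/s ≈ 1.59e+04 m/s = 3.355 AU/year.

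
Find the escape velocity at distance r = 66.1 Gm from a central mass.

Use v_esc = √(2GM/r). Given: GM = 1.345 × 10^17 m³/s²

Convert to SI: r = 66.1 Gm = 6.61e+10 m.
Escape velocity comes from setting total energy to zero: ½v² − GM/r = 0 ⇒ v_esc = √(2GM / r).
v_esc = √(2 · 1.345e+17 / 6.61e+10) m/s ≈ 2017 m/s = 2.017 km/s.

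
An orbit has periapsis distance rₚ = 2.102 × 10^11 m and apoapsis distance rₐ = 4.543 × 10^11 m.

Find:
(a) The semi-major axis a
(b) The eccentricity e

(a) a = (rₚ + rₐ) / 2 = (2.102e+11 + 4.543e+11) / 2 ≈ 3.322e+11 m = 3.322 × 10^11 m.
(b) e = (rₐ − rₚ) / (rₐ + rₚ) = (4.543e+11 − 2.102e+11) / (4.543e+11 + 2.102e+11) ≈ 0.3673.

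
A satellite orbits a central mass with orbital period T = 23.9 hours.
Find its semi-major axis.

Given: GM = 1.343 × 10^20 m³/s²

Convert to SI: T = 23.9 hours = 86040 s.
Invert Kepler's third law: a = (GM · T² / (4π²))^(1/3).
Substituting T = 86040 s and GM = 1.343e+20 m³/s²:
a = (1.343e+20 · (86040)² / (4π²))^(1/3) m
a ≈ 2.931e+09 m = 2.931 Gm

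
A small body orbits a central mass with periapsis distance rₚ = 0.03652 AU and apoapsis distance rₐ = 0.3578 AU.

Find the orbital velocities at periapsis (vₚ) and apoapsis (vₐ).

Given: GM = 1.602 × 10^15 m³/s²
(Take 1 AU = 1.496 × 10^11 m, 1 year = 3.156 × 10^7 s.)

Convert to SI: rₚ = 0.03652 AU = 5.46339e+09 m; rₐ = 0.3578 AU = 5.35269e+10 m.
Use the vis-viva equation v² = GM(2/r − 1/a) with a = (rₚ + rₐ)/2 = (5.46339e+09 + 5.35269e+10)/2 = 2.94951e+10 m.
vₚ = √(GM · (2/rₚ − 1/a)) = √(1.602e+15 · (2/5.46339e+09 − 1/2.94951e+10)) m/s ≈ 729.5 m/s = 0.1539 AU/year.
vₐ = √(GM · (2/rₐ − 1/a)) = √(1.602e+15 · (2/5.35269e+10 − 1/2.94951e+10)) m/s ≈ 74.46 m/s = 0.01571 AU/year.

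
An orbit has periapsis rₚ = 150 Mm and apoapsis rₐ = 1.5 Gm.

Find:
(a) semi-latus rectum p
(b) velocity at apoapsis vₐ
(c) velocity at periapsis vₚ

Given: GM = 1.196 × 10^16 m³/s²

Convert to SI: rₚ = 150 Mm = 1.5e+08 m; rₐ = 1.5 Gm = 1.5e+09 m.
(a) From a = (rₚ + rₐ)/2 = 8.25e+08 m and e = (rₐ − rₚ)/(rₐ + rₚ) = 0.818182, p = a(1 − e²) = 8.25e+08 · (1 − (0.818182)²) ≈ 2.727e+08 m
(b) With a = (rₚ + rₐ)/2 = 8.25e+08 m, vₐ = √(GM (2/rₐ − 1/a)) = √(1.196e+16 · (2/1.5e+09 − 1/8.25e+08)) m/s ≈ 1204 m/s
(c) With a = (rₚ + rₐ)/2 = 8.25e+08 m, vₚ = √(GM (2/rₚ − 1/a)) = √(1.196e+16 · (2/1.5e+08 − 1/8.25e+08)) m/s ≈ 1.204e+04 m/s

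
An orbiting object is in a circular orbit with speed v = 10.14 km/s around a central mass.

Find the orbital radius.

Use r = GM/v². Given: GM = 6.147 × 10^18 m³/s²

Convert to SI: v = 10.14 km/s = 10140 m/s.
For a circular orbit, v² = GM / r, so r = GM / v².
r = 6.147e+18 / (10140)² m ≈ 5.978e+10 m = 59.78 Gm.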